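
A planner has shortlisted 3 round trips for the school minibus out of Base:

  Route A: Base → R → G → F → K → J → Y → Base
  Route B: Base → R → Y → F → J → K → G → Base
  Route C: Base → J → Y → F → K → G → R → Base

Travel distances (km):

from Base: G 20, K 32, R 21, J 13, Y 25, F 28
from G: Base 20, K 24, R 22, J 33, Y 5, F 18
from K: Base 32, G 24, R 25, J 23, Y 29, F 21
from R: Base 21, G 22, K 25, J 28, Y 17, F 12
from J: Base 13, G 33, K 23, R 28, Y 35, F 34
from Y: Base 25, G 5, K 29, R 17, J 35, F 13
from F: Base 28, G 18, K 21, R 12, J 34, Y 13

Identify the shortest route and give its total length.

Shortest is Route C, total 149 km.

Route A: 21 + 22 + 18 + 21 + 23 + 35 + 25 = 165
Route B: 21 + 17 + 13 + 34 + 23 + 24 + 20 = 152
Route C: 13 + 35 + 13 + 21 + 24 + 22 + 21 = 149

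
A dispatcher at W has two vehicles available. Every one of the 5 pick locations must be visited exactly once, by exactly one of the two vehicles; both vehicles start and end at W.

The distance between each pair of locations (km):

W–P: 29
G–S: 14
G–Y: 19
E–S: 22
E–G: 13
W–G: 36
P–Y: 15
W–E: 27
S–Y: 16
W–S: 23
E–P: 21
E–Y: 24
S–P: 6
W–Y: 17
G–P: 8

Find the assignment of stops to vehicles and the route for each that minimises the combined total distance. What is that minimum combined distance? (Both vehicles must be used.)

Minimum combined distance: 111 km.

Try each way of splitting the stops between the two vehicles (each non-empty) and, for each split, find the best tour for each vehicle:
  {E} + {G, S, P, Y}: 54 + 73 = 127
  {G} + {E, S, P, Y}: 72 + 87 = 159
  {E, G} + {S, P, Y}: 76 + 61 = 137
  {S} + {E, G, P, Y}: 46 + 80 = 126
  {E, S} + {G, P, Y}: 72 + 73 = 145
  {G, S} + {E, P, Y}: 73 + 80 = 153
  … (15 splits in total)
  {E, G, S, P} + {Y}: 77 + 34 = 111  ← best
Best: vehicle 1 W → E → G → P → S → W = 77; vehicle 2 W → Y → W = 34; combined 111.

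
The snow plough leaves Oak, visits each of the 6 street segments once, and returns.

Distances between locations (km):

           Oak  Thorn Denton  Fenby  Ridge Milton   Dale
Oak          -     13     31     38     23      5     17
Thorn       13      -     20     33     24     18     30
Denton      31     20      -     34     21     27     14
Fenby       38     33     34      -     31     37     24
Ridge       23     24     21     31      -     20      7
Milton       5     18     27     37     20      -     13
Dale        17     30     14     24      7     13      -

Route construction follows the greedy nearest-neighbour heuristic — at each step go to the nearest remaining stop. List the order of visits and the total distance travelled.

From Oak: distances to unvisited — Milton=5, Thorn=13, Dale=17, Ridge=23, Denton=31, Fenby=38. Nearest is Milton (5).
From Milton: distances to unvisited — Dale=13, Thorn=18, Ridge=20, Denton=27, Fenby=37. Nearest is Dale (13).
From Dale: distances to unvisited — Ridge=7, Denton=14, Fenby=24, Thorn=30. Nearest is Ridge (7).
From Ridge: distances to unvisited — Denton=21, Thorn=24, Fenby=31. Nearest is Denton (21).
From Denton: distances to unvisited — Thorn=20, Fenby=34. Nearest is Thorn (20).
From Thorn: distances to unvisited — Fenby=33. Nearest is Fenby (33).
Return Fenby→Oak: 38.
Total = 5 + 13 + 7 + 21 + 20 + 33 + 38 = 137.

137 km along Oak → Milton → Dale → Ridge → Denton → Thorn → Fenby → Oak.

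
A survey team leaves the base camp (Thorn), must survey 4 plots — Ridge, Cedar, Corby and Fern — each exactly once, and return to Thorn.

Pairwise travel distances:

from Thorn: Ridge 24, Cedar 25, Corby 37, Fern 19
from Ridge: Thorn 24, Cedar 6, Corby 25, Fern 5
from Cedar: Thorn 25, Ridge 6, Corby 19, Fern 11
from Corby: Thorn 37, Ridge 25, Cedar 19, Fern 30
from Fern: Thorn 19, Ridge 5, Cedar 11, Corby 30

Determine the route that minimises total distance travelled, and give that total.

There are 12 distinct closed tours to check (reversals are equivalent).
Thorn → Ridge → Cedar → Corby → Fern → Thorn: 24+6+19+30+19 = 98
Thorn → Ridge → Cedar → Fern → Corby → Thorn: 24+6+11+30+37 = 108
Thorn → Ridge → Corby → Cedar → Fern → Thorn: 24+25+19+11+19 = 98
Thorn → Ridge → Corby → Fern → Cedar → Thorn: 24+25+30+11+25 = 115
Thorn → Ridge → Fern → Cedar → Corby → Thorn: 24+5+11+19+37 = 96
Thorn → Ridge → Fern → Corby → Cedar → Thorn: 24+5+30+19+25 = 103
Thorn → Cedar → Ridge → Corby → Fern → Thorn: 25+6+25+30+19 = 105
Thorn → Cedar → Ridge → Fern → Corby → Thorn: 25+6+5+30+37 = 103
Thorn → Cedar → Corby → Ridge → Fern → Thorn: 25+19+25+5+19 = 93
Thorn → Cedar → Fern → Ridge → Corby → Thorn: 25+11+5+25+37 = 103
Thorn → Corby → Ridge → Cedar → Fern → Thorn: 37+25+6+11+19 = 98
Thorn → Corby → Cedar → Ridge → Fern → Thorn: 37+19+6+5+19 = 86
The minimum is 86.
One optimal route: Thorn → Corby → Cedar → Ridge → Fern → Thorn (or its reverse).

86 — the shortest possible round trip.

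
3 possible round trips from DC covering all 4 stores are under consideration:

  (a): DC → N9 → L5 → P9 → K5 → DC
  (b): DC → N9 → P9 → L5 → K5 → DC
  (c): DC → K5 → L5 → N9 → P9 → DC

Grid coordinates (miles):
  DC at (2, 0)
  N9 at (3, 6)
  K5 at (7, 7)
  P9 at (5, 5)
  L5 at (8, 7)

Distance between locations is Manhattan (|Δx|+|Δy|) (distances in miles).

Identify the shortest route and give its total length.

Shortest is (b), total 28 miles.

(a): 7 + 6 + 5 + 4 + 12 = 34
(b): 7 + 3 + 5 + 1 + 12 = 28
(c): 12 + 1 + 6 + 3 + 8 = 30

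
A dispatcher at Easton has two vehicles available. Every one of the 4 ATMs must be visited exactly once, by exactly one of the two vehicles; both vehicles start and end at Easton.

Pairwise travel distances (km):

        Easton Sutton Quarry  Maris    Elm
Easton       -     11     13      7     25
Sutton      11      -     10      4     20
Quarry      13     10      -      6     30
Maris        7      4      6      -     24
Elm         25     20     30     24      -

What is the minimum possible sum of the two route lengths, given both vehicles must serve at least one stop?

Minimum combined distance: 82 km.

There are 2^3 − 1 = 7 ways to divide the 4 stops into two non-empty groups. For each, the best each vehicle can do is its own shortest tour through its group:
  {Sutton} + {Quarry, Maris, Elm}: 22 + 68 = 90
  {Quarry} + {Sutton, Maris, Elm}: 26 + 56 = 82
  {Sutton, Quarry} + {Maris, Elm}: 34 + 56 = 90
  {Maris} + {Sutton, Quarry, Elm}: 14 + 68 = 82
  {Sutton, Maris} + {Quarry, Elm}: 22 + 68 = 90
  {Quarry, Maris} + {Sutton, Elm}: 26 + 56 = 82
  … (7 splits in total)
Best: vehicle 1 Easton → Quarry → Easton = 26; vehicle 2 Easton → Maris → Sutton → Elm → Easton = 56; combined 82.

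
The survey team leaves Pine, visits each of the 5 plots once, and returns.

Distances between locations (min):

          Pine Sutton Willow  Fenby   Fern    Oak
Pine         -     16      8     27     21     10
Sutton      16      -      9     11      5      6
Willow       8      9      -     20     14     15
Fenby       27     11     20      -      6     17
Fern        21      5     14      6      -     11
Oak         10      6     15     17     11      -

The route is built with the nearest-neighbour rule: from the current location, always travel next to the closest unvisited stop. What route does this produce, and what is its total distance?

Total distance 55 min via the nearest-neighbour route Pine → Willow → Sutton → Fern → Fenby → Oak → Pine.

At Pine the remaining stops are Willow 8, Oak 10, Sutton 16, Fern 21, Fenby 27; go to Willow.
At Willow the remaining stops are Sutton 9, Fern 14, Oak 15, Fenby 20; go to Sutton.
At Sutton the remaining stops are Fern 5, Oak 6, Fenby 11; go to Fern.
At Fern the remaining stops are Fenby 6, Oak 11; go to Fenby.
At Fenby the remaining stops are Oak 17; go to Oak.
Return Oak→Pine: 10.
Total = 8 + 9 + 5 + 6 + 17 + 10 = 55.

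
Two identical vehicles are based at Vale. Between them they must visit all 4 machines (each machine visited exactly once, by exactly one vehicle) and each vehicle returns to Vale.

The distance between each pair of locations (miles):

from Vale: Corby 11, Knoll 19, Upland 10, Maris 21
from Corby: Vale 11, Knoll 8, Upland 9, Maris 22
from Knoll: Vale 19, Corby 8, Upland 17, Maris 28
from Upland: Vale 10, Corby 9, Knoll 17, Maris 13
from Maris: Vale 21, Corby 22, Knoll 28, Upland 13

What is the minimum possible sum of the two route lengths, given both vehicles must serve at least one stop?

82 miles — the smallest possible combined total.

There are 2^3 − 1 = 7 ways to divide the 4 stops into two non-empty groups. For each, the best each vehicle can do is its own shortest tour through its group:
  {Corby} + {Knoll, Upland, Maris}: 22 + 70 = 92
  {Knoll} + {Corby, Upland, Maris}: 38 + 54 = 92
  {Corby, Knoll} + {Upland, Maris}: 38 + 44 = 82
  {Upland} + {Corby, Knoll, Maris}: 20 + 68 = 88
  {Corby, Upland} + {Knoll, Maris}: 30 + 68 = 98
  {Knoll, Upland} + {Corby, Maris}: 46 + 54 = 100
  … (7 splits in total)
Best: vehicle 1 Vale → Corby → Knoll → Vale = 38; vehicle 2 Vale → Upland → Maris → Vale = 44; combined 82.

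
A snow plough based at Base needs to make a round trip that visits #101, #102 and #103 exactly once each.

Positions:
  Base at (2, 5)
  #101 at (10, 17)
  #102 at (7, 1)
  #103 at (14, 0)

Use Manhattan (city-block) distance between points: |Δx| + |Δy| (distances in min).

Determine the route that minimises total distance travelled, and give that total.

Shortest round trip = 58 min.

Base → #101 → #102 → #103 → Base: 20+19+8+17 = 64
Base → #101 → #103 → #102 → Base: 20+21+8+9 = 58
Base → #102 → #101 → #103 → Base: 9+19+21+17 = 66
The minimum is 58.
One optimal route: Base → #101 → #103 → #102 → Base (or its reverse).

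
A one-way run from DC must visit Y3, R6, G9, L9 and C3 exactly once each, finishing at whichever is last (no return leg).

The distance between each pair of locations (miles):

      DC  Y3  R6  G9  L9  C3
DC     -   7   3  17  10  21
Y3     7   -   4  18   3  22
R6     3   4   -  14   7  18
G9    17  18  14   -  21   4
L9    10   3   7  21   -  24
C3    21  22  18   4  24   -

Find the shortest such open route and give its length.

There are 5! = 120 possible orderings.
DC - Y3 - R6 - G9 - L9 - C3: 7+4+14+21+24 = 70
DC - Y3 - R6 - G9 - C3 - L9: 7+4+14+4+24 = 53
DC - Y3 - R6 - L9 - G9 - C3: 7+4+7+21+4 = 43
DC - Y3 - R6 - L9 - C3 - G9: 7+4+7+24+4 = 46
DC - Y3 - R6 - C3 - G9 - L9: 7+4+18+4+21 = 54
DC - Y3 - R6 - C3 - L9 - G9: 7+4+18+24+21 = 74
DC - Y3 - G9 - R6 - L9 - C3: 7+18+14+7+24 = 70
DC - Y3 - G9 - R6 - C3 - L9: 7+18+14+18+24 = 81
DC - Y3 - G9 - L9 - R6 - C3: 7+18+21+7+18 = 71
DC - Y3 - G9 - L9 - C3 - R6: 7+18+21+24+18 = 88
DC - Y3 - G9 - C3 - R6 - L9: 7+18+4+18+7 = 54
DC - Y3 - G9 - C3 - L9 - R6: 7+18+4+24+7 = 60
DC - Y3 - L9 - R6 - G9 - C3: 7+3+7+14+4 = 35
DC - Y3 - L9 - R6 - C3 - G9: 7+3+7+18+4 = 39
… (106 more)
The minimum is 35.
One shortest path: DC → Y3 → L9 → R6 → G9 → C3.

Shortest open route: 35 miles.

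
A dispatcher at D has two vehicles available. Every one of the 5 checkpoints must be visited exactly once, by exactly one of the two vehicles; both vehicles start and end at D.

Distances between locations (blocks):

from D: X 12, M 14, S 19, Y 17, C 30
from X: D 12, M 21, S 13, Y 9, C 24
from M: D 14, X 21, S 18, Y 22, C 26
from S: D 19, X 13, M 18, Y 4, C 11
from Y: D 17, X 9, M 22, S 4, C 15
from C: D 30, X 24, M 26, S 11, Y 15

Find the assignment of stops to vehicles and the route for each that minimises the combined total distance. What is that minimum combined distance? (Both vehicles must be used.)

There are 2^4 − 1 = 15 ways to divide the 5 stops into two non-empty groups. For each, the best each vehicle can do is its own shortest tour through its group:
  {X} + {M, S, Y, C}: 24 + 72 = 96
  {M} + {X, S, Y, C}: 28 + 66 = 94
  {X, M} + {S, Y, C}: 47 + 62 = 109
  {S} + {X, M, Y, C}: 38 + 76 = 114
  {X, S} + {M, Y, C}: 44 + 72 = 116
  {M, S} + {X, Y, C}: 51 + 66 = 117
  … (15 splits in total)
Best: vehicle 1 D → M → D = 28; vehicle 2 D → X → Y → S → C → D = 66; combined 94.

94 blocks — the smallest possible combined total.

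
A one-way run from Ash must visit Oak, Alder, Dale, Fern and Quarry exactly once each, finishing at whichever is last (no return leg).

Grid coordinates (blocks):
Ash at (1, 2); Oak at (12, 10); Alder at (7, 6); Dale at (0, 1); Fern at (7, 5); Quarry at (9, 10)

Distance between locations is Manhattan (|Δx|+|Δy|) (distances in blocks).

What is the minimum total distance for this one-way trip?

There are 5! = 120 possible orderings.
Ash → Oak → Alder → Dale → Fern → Quarry: 19+9+12+11+7 = 58
Ash → Oak → Alder → Dale → Quarry → Fern: 19+9+12+18+7 = 65
Ash → Oak → Alder → Fern → Dale → Quarry: 19+9+1+11+18 = 58
Ash → Oak → Alder → Fern → Quarry → Dale: 19+9+1+7+18 = 54
Ash → Oak → Alder → Quarry → Dale → Fern: 19+9+6+18+11 = 63
Ash → Oak → Alder → Quarry → Fern → Dale: 19+9+6+7+11 = 52
Ash → Oak → Dale → Alder → Fern → Quarry: 19+21+12+1+7 = 60
Ash → Oak → Dale → Alder → Quarry → Fern: 19+21+12+6+7 = 65
Ash → Oak → Dale → Fern → Alder → Quarry: 19+21+11+1+6 = 58
Ash → Oak → Dale → Fern → Quarry → Alder: 19+21+11+7+6 = 64
Ash → Oak → Dale → Quarry → Alder → Fern: 19+21+18+6+1 = 65
Ash → Oak → Dale → Quarry → Fern → Alder: 19+21+18+7+1 = 66
Ash → Oak → Fern → Alder → Dale → Quarry: 19+10+1+12+18 = 60
Ash → Oak → Fern → Alder → Quarry → Dale: 19+10+1+6+18 = 54
… (106 more)
Ash → Dale → Fern → Alder → Quarry → Oak: 2+11+1+6+3 = 23  ← best
The minimum is 23.
One shortest path: Ash → Dale → Fern → Alder → Quarry → Oak.

23 blocks — the minimum one-way total.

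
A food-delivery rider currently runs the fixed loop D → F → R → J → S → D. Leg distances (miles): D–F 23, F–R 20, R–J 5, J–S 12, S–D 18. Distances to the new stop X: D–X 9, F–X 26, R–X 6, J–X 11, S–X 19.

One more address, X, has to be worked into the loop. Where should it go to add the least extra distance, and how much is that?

+10 miles — insert X between S and D.

Insertion cost between consecutive stops i–j is d(i,X) + d(X,j) − d(i,j):
  between D and F: 9 + 26 − 23 = 12
  between F and R: 26 + 6 − 20 = 12
  between R and J: 6 + 11 − 5 = 12
  between J and S: 11 + 19 − 12 = 18
  between S and D: 19 + 9 − 18 = 10
Cheapest insertion is between S and D, adding 10.
New total = 78 + 10 = 88.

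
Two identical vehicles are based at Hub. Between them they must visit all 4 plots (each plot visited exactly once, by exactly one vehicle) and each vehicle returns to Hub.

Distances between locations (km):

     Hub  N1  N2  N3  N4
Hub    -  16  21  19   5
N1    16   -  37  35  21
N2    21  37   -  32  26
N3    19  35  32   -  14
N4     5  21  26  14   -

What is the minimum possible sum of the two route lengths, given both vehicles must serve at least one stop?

104 km — the smallest possible combined total.

Try each way of splitting the stops between the two vehicles (each non-empty) and, for each split, find the best tour for each vehicle:
  {N1} + {N2, N3, N4}: 32 + 72 = 104
  {N2} + {N1, N3, N4}: 42 + 70 = 112
  {N1, N2} + {N3, N4}: 74 + 38 = 112
  {N3} + {N1, N2, N4}: 38 + 84 = 122
  {N1, N3} + {N2, N4}: 70 + 52 = 122
  {N2, N3} + {N1, N4}: 72 + 42 = 114
  … (7 splits in total)
Best: vehicle 1 Hub → N1 → Hub = 32; vehicle 2 Hub → N2 → N3 → N4 → Hub = 72; combined 104.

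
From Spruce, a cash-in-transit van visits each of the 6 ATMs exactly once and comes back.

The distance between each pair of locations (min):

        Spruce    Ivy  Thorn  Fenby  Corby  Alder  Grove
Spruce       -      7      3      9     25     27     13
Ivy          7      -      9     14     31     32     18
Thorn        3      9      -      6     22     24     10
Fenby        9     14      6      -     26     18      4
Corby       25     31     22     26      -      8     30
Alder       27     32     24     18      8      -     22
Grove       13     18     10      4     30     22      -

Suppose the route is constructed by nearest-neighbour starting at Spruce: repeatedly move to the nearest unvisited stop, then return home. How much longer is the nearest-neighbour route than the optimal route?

Spruce: Thorn=3, Ivy=7, Fenby=9, Grove=13, Corby=25, Alder=27 ⇒ Thorn
Thorn: Fenby=6, Ivy=9, Grove=10, Corby=22, Alder=24 ⇒ Fenby
Fenby: Grove=4, Ivy=14, Alder=18, Corby=26 ⇒ Grove
Grove: Ivy=18, Alder=22, Corby=30 ⇒ Ivy
Ivy: Corby=31, Alder=32 ⇒ Corby
Corby: Alder=8 ⇒ Alder
NN route Spruce → Thorn → Fenby → Grove → Ivy → Corby → Alder → Spruce costs 97.
Optimal: Spruce → Ivy → Fenby → Grove → Alder → Corby → Thorn → Spruce costs 80 (by enumerating all 360 distinct tours).
Excess = 97 − 80 = 17.

17 min longer than the optimal tour.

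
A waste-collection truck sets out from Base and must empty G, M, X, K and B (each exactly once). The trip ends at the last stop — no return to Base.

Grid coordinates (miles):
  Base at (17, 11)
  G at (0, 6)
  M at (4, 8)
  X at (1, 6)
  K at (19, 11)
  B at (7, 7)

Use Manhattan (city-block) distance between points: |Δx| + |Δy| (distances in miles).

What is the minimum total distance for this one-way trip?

There are 5! = 120 possible orderings.
Base→G→M→X→K→B: 22+6+5+23+16 = 72
Base→G→M→X→B→K: 22+6+5+7+16 = 56
Base→G→M→K→X→B: 22+6+18+23+7 = 76
Base→G→M→K→B→X: 22+6+18+16+7 = 69
Base→G→M→B→X→K: 22+6+4+7+23 = 62
Base→G→M→B→K→X: 22+6+4+16+23 = 71
Base→G→X→M→K→B: 22+1+5+18+16 = 62
Base→G→X→M→B→K: 22+1+5+4+16 = 48
Base→G→X→K→M→B: 22+1+23+18+4 = 68
Base→G→X→K→B→M: 22+1+23+16+4 = 66
Base→G→X→B→M→K: 22+1+7+4+18 = 52
Base→G→X→B→K→M: 22+1+7+16+18 = 64
Base→G→K→M→X→B: 22+24+18+5+7 = 76
Base→G→K→M→B→X: 22+24+18+4+7 = 75
… (106 more)
Base→K→B→M→X→G: 2+16+4+5+1 = 28  ← best
The minimum is 28.
One shortest path: Base → K → B → M → X → G.

Minimum one-way distance = 28 miles.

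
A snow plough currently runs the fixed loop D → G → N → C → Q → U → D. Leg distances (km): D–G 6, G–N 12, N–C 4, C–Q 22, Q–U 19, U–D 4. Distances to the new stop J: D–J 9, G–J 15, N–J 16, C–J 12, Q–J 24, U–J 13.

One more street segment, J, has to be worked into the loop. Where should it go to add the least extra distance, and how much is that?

Insertion cost between consecutive stops i–j is d(i,J) + d(J,j) − d(i,j):
  between D and G: 9 + 15 − 6 = 18
  between G and N: 15 + 16 − 12 = 19
  between N and C: 16 + 12 − 4 = 24
  between C and Q: 12 + 24 − 22 = 14
  between Q and U: 24 + 13 − 19 = 18
  between U and D: 13 + 9 − 4 = 18
Cheapest insertion is between C and Q, adding 14.
New total = 67 + 14 = 81.

Adding 14 km by placing J on the C–Q leg.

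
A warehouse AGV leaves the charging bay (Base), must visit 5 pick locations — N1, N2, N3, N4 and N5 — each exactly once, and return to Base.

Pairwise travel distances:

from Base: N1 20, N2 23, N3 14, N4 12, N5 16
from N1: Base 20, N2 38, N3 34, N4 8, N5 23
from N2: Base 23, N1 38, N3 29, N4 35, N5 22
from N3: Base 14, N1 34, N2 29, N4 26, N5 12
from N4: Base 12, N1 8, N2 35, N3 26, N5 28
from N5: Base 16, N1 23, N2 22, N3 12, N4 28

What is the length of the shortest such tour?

There are 60 distinct closed tours to check (reversals are equivalent).
Base → N1 → N2 → N3 → N4 → N5 → Base: 20+38+29+26+28+16 = 157
Base → N1 → N2 → N3 → N5 → N4 → Base: 20+38+29+12+28+12 = 139
Base → N1 → N2 → N4 → N3 → N5 → Base: 20+38+35+26+12+16 = 147
Base → N1 → N2 → N4 → N5 → N3 → Base: 20+38+35+28+12+14 = 147
Base → N1 → N2 → N5 → N3 → N4 → Base: 20+38+22+12+26+12 = 130
Base → N1 → N2 → N5 → N4 → N3 → Base: 20+38+22+28+26+14 = 148
Base → N1 → N3 → N2 → N4 → N5 → Base: 20+34+29+35+28+16 = 162
Base → N1 → N3 → N2 → N5 → N4 → Base: 20+34+29+22+28+12 = 145
Base → N1 → N3 → N4 → N2 → N5 → Base: 20+34+26+35+22+16 = 153
Base → N1 → N3 → N4 → N5 → N2 → Base: 20+34+26+28+22+23 = 153
Base → N1 → N3 → N5 → N2 → N4 → Base: 20+34+12+22+35+12 = 135
Base → N1 → N3 → N5 → N4 → N2 → Base: 20+34+12+28+35+23 = 152
Base → N1 → N4 → N2 → N3 → N5 → Base: 20+8+35+29+12+16 = 120
Base → N1 → N4 → N2 → N5 → N3 → Base: 20+8+35+22+12+14 = 111
… (46 more)
Base → N3 → N5 → N2 → N1 → N4 → Base: 14+12+22+38+8+12 = 106  ← best
The minimum is 106.
One optimal route: Base → N3 → N5 → N2 → N1 → N4 → Base (or its reverse).

Shortest round trip = 106.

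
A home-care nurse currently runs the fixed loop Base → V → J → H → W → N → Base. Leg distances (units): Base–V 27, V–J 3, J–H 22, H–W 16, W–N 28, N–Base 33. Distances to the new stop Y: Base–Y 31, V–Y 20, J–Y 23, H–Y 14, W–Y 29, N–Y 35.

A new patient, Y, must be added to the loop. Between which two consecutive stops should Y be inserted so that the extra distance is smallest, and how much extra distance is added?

+15 — insert Y between J and H.

Insertion cost between consecutive stops i–j is d(i,Y) + d(Y,j) − d(i,j):
  between Base and V: 31 + 20 − 27 = 24
  between V and J: 20 + 23 − 3 = 40
  between J and H: 23 + 14 − 22 = 15
  between H and W: 14 + 29 − 16 = 27
  between W and N: 29 + 35 − 28 = 36
  between N and Base: 35 + 31 − 33 = 33
Cheapest insertion is between J and H, adding 15.
New total = 129 + 15 = 144.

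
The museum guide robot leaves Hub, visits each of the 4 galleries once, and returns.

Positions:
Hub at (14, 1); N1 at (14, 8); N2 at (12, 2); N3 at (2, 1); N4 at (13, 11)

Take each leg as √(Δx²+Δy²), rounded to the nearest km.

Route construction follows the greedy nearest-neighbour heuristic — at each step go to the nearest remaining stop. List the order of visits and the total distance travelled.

Hub → [N2:2 / N1:7 / N4:10 / N3:12] → N2 (2)
N2 → [N1:6 / N4:9 / N3:10] → N1 (6)
N1 → [N4:3 / N3:14] → N4 (3)
N4 → [N3:15] → N3 (15)
Return N3→Hub: 12.
Total = 2 + 6 + 3 + 15 + 12 = 38.

38 km along Hub → N2 → N1 → N4 → N3 → Hub.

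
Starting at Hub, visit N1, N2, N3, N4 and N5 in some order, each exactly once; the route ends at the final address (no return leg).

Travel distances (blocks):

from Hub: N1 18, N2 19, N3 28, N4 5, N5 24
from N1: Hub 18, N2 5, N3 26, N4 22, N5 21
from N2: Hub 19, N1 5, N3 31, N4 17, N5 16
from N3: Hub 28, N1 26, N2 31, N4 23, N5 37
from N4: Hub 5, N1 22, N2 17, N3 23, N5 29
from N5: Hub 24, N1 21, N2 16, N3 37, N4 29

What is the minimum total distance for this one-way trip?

There are 5! = 120 possible orderings.
Hub → N1 → N2 → N3 → N4 → N5: 18+5+31+23+29 = 106
Hub → N1 → N2 → N3 → N5 → N4: 18+5+31+37+29 = 120
Hub → N1 → N2 → N4 → N3 → N5: 18+5+17+23+37 = 100
Hub → N1 → N2 → N4 → N5 → N3: 18+5+17+29+37 = 106
Hub → N1 → N2 → N5 → N3 → N4: 18+5+16+37+23 = 99
Hub → N1 → N2 → N5 → N4 → N3: 18+5+16+29+23 = 91
Hub → N1 → N3 → N2 → N4 → N5: 18+26+31+17+29 = 121
Hub → N1 → N3 → N2 → N5 → N4: 18+26+31+16+29 = 120
Hub → N1 → N3 → N4 → N2 → N5: 18+26+23+17+16 = 100
Hub → N1 → N3 → N4 → N5 → N2: 18+26+23+29+16 = 112
Hub → N1 → N3 → N5 → N2 → N4: 18+26+37+16+17 = 114
Hub → N1 → N3 → N5 → N4 → N2: 18+26+37+29+17 = 127
Hub → N1 → N4 → N2 → N3 → N5: 18+22+17+31+37 = 125
Hub → N1 → N4 → N2 → N5 → N3: 18+22+17+16+37 = 110
… (106 more)
Hub → N4 → N3 → N1 → N2 → N5: 5+23+26+5+16 = 75  ← best
The minimum is 75.
One shortest path: Hub → N4 → N3 → N1 → N2 → N5.

Shortest open route: 75 blocks.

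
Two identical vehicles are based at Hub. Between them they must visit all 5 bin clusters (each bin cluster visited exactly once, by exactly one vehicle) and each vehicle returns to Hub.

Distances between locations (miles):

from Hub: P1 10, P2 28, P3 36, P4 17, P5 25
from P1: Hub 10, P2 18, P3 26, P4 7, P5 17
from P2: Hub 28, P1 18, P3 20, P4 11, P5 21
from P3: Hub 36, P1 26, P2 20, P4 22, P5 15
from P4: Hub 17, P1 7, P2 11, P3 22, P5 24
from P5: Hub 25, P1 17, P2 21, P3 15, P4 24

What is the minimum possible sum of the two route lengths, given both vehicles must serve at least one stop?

Minimum combined distance: 108 miles.

There are 2^4 − 1 = 15 ways to divide the 5 stops into two non-empty groups. For each, the best each vehicle can do is its own shortest tour through its group:
  {P1} + {P2, P3, P4, P5}: 20 + 88 = 108
  {P2} + {P1, P3, P4, P5}: 56 + 79 = 135
  {P1, P2} + {P3, P4, P5}: 56 + 79 = 135
  {P3} + {P1, P2, P4, P5}: 72 + 74 = 146
  {P1, P3} + {P2, P4, P5}: 72 + 74 = 146
  {P2, P3} + {P1, P4, P5}: 84 + 66 = 150
  … (15 splits in total)
Best: vehicle 1 Hub → P1 → Hub = 20; vehicle 2 Hub → P4 → P2 → P3 → P5 → Hub = 88; combined 108.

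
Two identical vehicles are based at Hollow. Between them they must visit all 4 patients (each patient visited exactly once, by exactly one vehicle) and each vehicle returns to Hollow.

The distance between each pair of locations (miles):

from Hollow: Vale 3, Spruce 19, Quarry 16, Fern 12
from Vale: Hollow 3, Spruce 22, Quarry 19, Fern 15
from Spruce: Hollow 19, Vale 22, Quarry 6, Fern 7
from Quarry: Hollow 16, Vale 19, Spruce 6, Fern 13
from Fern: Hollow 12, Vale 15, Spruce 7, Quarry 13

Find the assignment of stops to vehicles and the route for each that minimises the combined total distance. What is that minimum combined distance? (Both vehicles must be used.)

There are 2^3 − 1 = 7 ways to divide the 4 stops into two non-empty groups. For each, the best each vehicle can do is its own shortest tour through its group:
  {Vale} + {Spruce, Quarry, Fern}: 6 + 41 = 47
  {Spruce} + {Vale, Quarry, Fern}: 38 + 47 = 85
  {Vale, Spruce} + {Quarry, Fern}: 44 + 41 = 85
  {Quarry} + {Vale, Spruce, Fern}: 32 + 44 = 76
  {Vale, Quarry} + {Spruce, Fern}: 38 + 38 = 76
  {Spruce, Quarry} + {Vale, Fern}: 41 + 30 = 71
  … (7 splits in total)
Best: vehicle 1 Hollow → Vale → Hollow = 6; vehicle 2 Hollow → Quarry → Spruce → Fern → Hollow = 41; combined 47.

47 miles — the smallest possible combined total.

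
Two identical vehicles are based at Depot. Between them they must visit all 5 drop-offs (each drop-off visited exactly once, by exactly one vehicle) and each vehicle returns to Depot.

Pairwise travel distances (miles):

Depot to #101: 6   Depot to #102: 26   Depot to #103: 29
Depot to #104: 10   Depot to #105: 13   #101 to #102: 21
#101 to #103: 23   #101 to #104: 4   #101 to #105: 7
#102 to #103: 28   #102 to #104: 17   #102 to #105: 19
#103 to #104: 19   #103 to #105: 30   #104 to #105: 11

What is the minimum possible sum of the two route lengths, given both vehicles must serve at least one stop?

101 miles — the smallest possible combined total.

There are 2^4 − 1 = 15 ways to divide the 5 stops into two non-empty groups. For each, the best each vehicle can do is its own shortest tour through its group:
  {#101} + {#102, #103, #104, #105}: 12 + 89 = 101
  {#102} + {#101, #103, #104, #105}: 52 + 72 = 124
  {#101, #102} + {#103, #104, #105}: 53 + 72 = 125
  {#103} + {#101, #102, #104, #105}: 58 + 59 = 117
  {#101, #103} + {#102, #104, #105}: 58 + 59 = 117
  {#102, #103} + {#101, #104, #105}: 83 + 34 = 117
  … (15 splits in total)
Best: vehicle 1 Depot → #101 → Depot = 12; vehicle 2 Depot → #104 → #103 → #102 → #105 → Depot = 89; combined 101.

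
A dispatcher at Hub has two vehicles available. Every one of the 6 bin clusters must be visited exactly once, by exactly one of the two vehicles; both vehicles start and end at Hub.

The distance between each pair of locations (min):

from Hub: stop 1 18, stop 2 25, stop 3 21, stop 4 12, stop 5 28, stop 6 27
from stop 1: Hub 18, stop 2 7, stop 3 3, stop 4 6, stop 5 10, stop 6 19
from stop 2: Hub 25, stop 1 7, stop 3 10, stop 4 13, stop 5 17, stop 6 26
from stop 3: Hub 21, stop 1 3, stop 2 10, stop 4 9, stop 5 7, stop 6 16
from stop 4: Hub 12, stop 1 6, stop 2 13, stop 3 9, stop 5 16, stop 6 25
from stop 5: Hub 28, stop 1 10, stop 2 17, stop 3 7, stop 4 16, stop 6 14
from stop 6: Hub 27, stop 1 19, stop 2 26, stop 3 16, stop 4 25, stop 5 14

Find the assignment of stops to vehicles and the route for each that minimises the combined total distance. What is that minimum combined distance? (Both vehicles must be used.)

Minimum combined distance: 107 min.

Check every non-empty split of the stops between the two vehicles; for each half take its own optimal tour:
  {stop 1} + {stop 2, stop 3, stop 4, stop 5, stop 6}: 36 + 83 = 119
  {stop 2} + {stop 1, stop 3, stop 4, stop 5, stop 6}: 50 + 69 = 119
  {stop 1, stop 2} + {stop 3, stop 4, stop 5, stop 6}: 50 + 69 = 119
  {stop 3} + {stop 1, stop 2, stop 4, stop 5, stop 6}: 42 + 83 = 125
  {stop 1, stop 3} + {stop 2, stop 4, stop 5, stop 6}: 42 + 83 = 125
  {stop 2, stop 3} + {stop 1, stop 4, stop 5, stop 6}: 56 + 69 = 125
  … (31 splits in total)
  {stop 4} + {stop 1, stop 2, stop 3, stop 5, stop 6}: 24 + 83 = 107  ← best
Best: vehicle 1 Hub → stop 4 → Hub = 24; vehicle 2 Hub → stop 1 → stop 2 → stop 3 → stop 5 → stop 6 → Hub = 83; combined 107.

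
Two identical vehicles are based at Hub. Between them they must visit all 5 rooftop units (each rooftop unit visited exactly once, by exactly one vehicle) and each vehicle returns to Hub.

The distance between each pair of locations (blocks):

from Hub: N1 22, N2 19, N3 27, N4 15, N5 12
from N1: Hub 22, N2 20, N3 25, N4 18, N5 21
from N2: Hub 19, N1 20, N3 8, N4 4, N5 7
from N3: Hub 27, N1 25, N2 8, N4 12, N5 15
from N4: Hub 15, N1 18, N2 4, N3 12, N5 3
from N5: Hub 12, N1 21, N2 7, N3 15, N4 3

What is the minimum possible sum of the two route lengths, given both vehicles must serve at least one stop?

98 blocks — the smallest possible combined total.

There are 2^4 − 1 = 15 ways to divide the 5 stops into two non-empty groups. For each, the best each vehicle can do is its own shortest tour through its group:
  {N1} + {N2, N3, N4, N5}: 44 + 54 = 98
  {N2} + {N1, N3, N4, N5}: 38 + 74 = 112
  {N1, N2} + {N3, N4, N5}: 61 + 54 = 115
  {N3} + {N1, N2, N4, N5}: 54 + 61 = 115
  {N1, N3} + {N2, N4, N5}: 74 + 38 = 112
  {N2, N3} + {N1, N4, N5}: 54 + 55 = 109
  … (15 splits in total)
Best: vehicle 1 Hub → N1 → Hub = 44; vehicle 2 Hub → N2 → N3 → N4 → N5 → Hub = 54; combined 98.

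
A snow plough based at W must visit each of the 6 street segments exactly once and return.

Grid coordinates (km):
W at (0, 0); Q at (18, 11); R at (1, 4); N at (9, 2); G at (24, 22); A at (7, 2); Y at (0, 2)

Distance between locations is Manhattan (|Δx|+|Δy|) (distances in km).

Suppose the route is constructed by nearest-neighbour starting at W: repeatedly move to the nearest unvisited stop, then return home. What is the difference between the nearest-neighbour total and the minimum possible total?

The nearest-neighbour route is 4 km longer than optimal.

W: Y=2, R=5, A=9, N=11, Q=29, G=46 ⇒ Y
Y: R=3, A=7, N=9, Q=27, G=44 ⇒ R
R: A=8, N=10, Q=24, G=41 ⇒ A
A: N=2, Q=20, G=37 ⇒ N
N: Q=18, G=35 ⇒ Q
Q: G=17 ⇒ G
NN route W → Y → R → A → N → Q → G → W costs 96.
Optimal: W → R → Q → G → N → A → Y → W costs 92 (by enumerating all 360 distinct tours).
Excess = 96 − 92 = 4.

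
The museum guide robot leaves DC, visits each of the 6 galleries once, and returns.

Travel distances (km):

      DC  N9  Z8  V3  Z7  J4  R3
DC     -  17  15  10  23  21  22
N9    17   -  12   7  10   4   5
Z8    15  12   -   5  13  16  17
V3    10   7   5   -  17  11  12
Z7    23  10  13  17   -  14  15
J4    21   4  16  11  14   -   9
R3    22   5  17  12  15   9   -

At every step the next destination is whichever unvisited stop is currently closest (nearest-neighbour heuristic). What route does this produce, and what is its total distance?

At DC the remaining stops are V3 10, Z8 15, N9 17, J4 21, R3 22, Z7 23; go to V3.
At V3 the remaining stops are Z8 5, N9 7, J4 11, R3 12, Z7 17; go to Z8.
At Z8 the remaining stops are N9 12, Z7 13, J4 16, R3 17; go to N9.
At N9 the remaining stops are J4 4, R3 5, Z7 10; go to J4.
At J4 the remaining stops are R3 9, Z7 14; go to R3.
At R3 the remaining stops are Z7 15; go to Z7.
Return Z7→DC: 23.
Total = 10 + 5 + 12 + 4 + 9 + 15 + 23 = 78.

Nearest-neighbour total = 78 km; route DC → V3 → Z8 → N9 → J4 → R3 → Z7 → DC.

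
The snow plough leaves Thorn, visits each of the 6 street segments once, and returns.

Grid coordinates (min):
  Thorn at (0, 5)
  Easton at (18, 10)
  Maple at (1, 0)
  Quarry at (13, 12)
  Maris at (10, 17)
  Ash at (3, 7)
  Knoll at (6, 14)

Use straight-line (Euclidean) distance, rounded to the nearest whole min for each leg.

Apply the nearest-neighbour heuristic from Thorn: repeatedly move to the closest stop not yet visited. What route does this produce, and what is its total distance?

Nearest-neighbour total = 61 min; route Thorn → Ash → Maple → Knoll → Maris → Quarry → Easton → Thorn.

Thorn → [Ash:4 / Maple:5 / Knoll:11 / Quarry:15 / Maris:16 / Easton:19] → Ash (4)
Ash → [Maple:7 / Knoll:8 / Quarry:11 / Maris:12 / Easton:15] → Maple (7)
Maple → [Knoll:15 / Quarry:17 / Maris:19 / Easton:20] → Knoll (15)
Knoll → [Maris:5 / Quarry:7 / Easton:13] → Maris (5)
Maris → [Quarry:6 / Easton:11] → Quarry (6)
Quarry → [Easton:5] → Easton (5)
Return Easton→Thorn: 19.
Total = 4 + 7 + 15 + 5 + 6 + 5 + 19 = 61.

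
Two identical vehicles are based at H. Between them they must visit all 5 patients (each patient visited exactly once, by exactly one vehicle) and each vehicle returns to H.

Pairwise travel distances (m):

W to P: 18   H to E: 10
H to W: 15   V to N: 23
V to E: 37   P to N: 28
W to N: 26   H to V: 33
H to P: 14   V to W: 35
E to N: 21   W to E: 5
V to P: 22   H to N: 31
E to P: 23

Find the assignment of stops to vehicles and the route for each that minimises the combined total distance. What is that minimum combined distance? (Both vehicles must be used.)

There are 2^4 − 1 = 15 ways to divide the 5 stops into two non-empty groups. For each, the best each vehicle can do is its own shortest tour through its group:
  {V} + {W, E, P, N}: 66 + 83 = 149
  {W} + {V, E, P, N}: 30 + 90 = 120
  {V, W} + {E, P, N}: 83 + 73 = 156
  {E} + {V, W, P, N}: 20 + 100 = 120
  {V, E} + {W, P, N}: 80 + 83 = 163
  {W, E} + {V, P, N}: 30 + 90 = 120
  … (15 splits in total)
Best: vehicle 1 H → W → H = 30; vehicle 2 H → E → N → V → P → H = 90; combined 120.

120 m — the smallest possible combined total.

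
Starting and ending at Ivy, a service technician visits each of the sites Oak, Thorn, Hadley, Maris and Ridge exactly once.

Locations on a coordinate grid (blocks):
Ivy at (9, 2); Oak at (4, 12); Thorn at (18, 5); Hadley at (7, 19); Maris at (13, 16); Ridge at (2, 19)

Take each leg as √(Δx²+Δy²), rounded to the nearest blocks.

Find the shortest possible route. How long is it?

Ivy-Oak-Thorn-Hadley-Maris-Ridge-Ivy: 11+16+18+7+11+18 = 81
Ivy-Oak-Thorn-Hadley-Ridge-Maris-Ivy: 11+16+18+5+11+15 = 76
Ivy-Oak-Thorn-Maris-Hadley-Ridge-Ivy: 11+16+12+7+5+18 = 69
Ivy-Oak-Thorn-Maris-Ridge-Hadley-Ivy: 11+16+12+11+5+17 = 72
Ivy-Oak-Thorn-Ridge-Hadley-Maris-Ivy: 11+16+21+5+7+15 = 75
Ivy-Oak-Thorn-Ridge-Maris-Hadley-Ivy: 11+16+21+11+7+17 = 83
Ivy-Oak-Hadley-Thorn-Maris-Ridge-Ivy: 11+8+18+12+11+18 = 78
Ivy-Oak-Hadley-Thorn-Ridge-Maris-Ivy: 11+8+18+21+11+15 = 84
Ivy-Oak-Hadley-Maris-Thorn-Ridge-Ivy: 11+8+7+12+21+18 = 77
Ivy-Oak-Hadley-Maris-Ridge-Thorn-Ivy: 11+8+7+11+21+9 = 67
Ivy-Oak-Hadley-Ridge-Thorn-Maris-Ivy: 11+8+5+21+12+15 = 72
Ivy-Oak-Hadley-Ridge-Maris-Thorn-Ivy: 11+8+5+11+12+9 = 56
Ivy-Oak-Maris-Thorn-Hadley-Ridge-Ivy: 11+10+12+18+5+18 = 74
Ivy-Oak-Maris-Thorn-Ridge-Hadley-Ivy: 11+10+12+21+5+17 = 76
… (46 more)
Ivy-Oak-Ridge-Hadley-Maris-Thorn-Ivy: 11+7+5+7+12+9 = 51  ← best
The minimum is 51.
One optimal route: Ivy → Oak → Ridge → Hadley → Maris → Thorn → Ivy (or its reverse).

Minimum total distance: 51 blocks.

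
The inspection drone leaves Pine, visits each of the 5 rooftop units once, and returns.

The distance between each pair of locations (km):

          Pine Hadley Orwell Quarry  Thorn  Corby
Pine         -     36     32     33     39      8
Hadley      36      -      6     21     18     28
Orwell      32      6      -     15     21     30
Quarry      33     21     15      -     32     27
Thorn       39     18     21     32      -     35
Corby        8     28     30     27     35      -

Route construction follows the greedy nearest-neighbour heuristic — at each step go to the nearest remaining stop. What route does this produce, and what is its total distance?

113 km along Pine → Corby → Quarry → Orwell → Hadley → Thorn → Pine.

Pine → [Corby:8 / Orwell:32 / Quarry:33 / Hadley:36 / Thorn:39] → Corby (8)
Corby → [Quarry:27 / Hadley:28 / Orwell:30 / Thorn:35] → Quarry (27)
Quarry → [Orwell:15 / Hadley:21 / Thorn:32] → Orwell (15)
Orwell → [Hadley:6 / Thorn:21] → Hadley (6)
Hadley → [Thorn:18] → Thorn (18)
Return Thorn→Pine: 39.
Total = 8 + 27 + 15 + 6 + 18 + 39 = 113.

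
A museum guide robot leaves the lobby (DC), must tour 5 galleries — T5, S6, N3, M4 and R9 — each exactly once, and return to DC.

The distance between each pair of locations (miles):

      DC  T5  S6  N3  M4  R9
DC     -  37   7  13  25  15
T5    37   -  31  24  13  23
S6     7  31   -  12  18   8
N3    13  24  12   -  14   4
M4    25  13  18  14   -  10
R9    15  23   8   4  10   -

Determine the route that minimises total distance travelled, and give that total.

75 miles — the shortest possible round trip.

There are 60 distinct closed tours to check (reversals are equivalent).
DC - T5 - S6 - N3 - M4 - R9 - DC: 37+31+12+14+10+15 = 119
DC - T5 - S6 - N3 - R9 - M4 - DC: 37+31+12+4+10+25 = 119
DC - T5 - S6 - M4 - N3 - R9 - DC: 37+31+18+14+4+15 = 119
DC - T5 - S6 - M4 - R9 - N3 - DC: 37+31+18+10+4+13 = 113
DC - T5 - S6 - R9 - N3 - M4 - DC: 37+31+8+4+14+25 = 119
DC - T5 - S6 - R9 - M4 - N3 - DC: 37+31+8+10+14+13 = 113
DC - T5 - N3 - S6 - M4 - R9 - DC: 37+24+12+18+10+15 = 116
DC - T5 - N3 - S6 - R9 - M4 - DC: 37+24+12+8+10+25 = 116
DC - T5 - N3 - M4 - S6 - R9 - DC: 37+24+14+18+8+15 = 116
DC - T5 - N3 - M4 - R9 - S6 - DC: 37+24+14+10+8+7 = 100
DC - T5 - N3 - R9 - S6 - M4 - DC: 37+24+4+8+18+25 = 116
DC - T5 - N3 - R9 - M4 - S6 - DC: 37+24+4+10+18+7 = 100
DC - T5 - M4 - S6 - N3 - R9 - DC: 37+13+18+12+4+15 = 99
DC - T5 - M4 - S6 - R9 - N3 - DC: 37+13+18+8+4+13 = 93
… (46 more)
DC - S6 - R9 - M4 - T5 - N3 - DC: 7+8+10+13+24+13 = 75  ← best
The minimum is 75.
One optimal route: DC → S6 → R9 → M4 → T5 → N3 → DC (or its reverse).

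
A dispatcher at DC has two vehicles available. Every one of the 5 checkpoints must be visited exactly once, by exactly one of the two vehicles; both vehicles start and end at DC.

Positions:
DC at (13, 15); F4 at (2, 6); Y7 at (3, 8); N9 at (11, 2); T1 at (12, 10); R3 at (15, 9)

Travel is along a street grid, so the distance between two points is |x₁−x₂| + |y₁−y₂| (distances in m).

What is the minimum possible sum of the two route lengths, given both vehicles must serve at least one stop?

64 m — the smallest possible combined total.

Try each way of splitting the stops between the two vehicles (each non-empty) and, for each split, find the best tour for each vehicle:
  {F4} + {Y7, N9, T1, R3}: 40 + 50 = 90
  {Y7} + {F4, N9, T1, R3}: 34 + 52 = 86
  {F4, Y7} + {N9, T1, R3}: 40 + 34 = 74
  {N9} + {F4, Y7, T1, R3}: 30 + 44 = 74
  {F4, N9} + {Y7, T1, R3}: 48 + 38 = 86
  {Y7, N9} + {F4, T1, R3}: 46 + 44 = 90
  … (15 splits in total)
  {T1} + {F4, Y7, N9, R3}: 12 + 52 = 64  ← best
Best: vehicle 1 DC → T1 → DC = 12; vehicle 2 DC → Y7 → F4 → N9 → R3 → DC = 52; combined 64.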